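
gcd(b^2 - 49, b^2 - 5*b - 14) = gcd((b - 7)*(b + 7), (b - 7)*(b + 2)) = b - 7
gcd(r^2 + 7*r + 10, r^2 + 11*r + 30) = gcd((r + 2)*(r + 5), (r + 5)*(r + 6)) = r + 5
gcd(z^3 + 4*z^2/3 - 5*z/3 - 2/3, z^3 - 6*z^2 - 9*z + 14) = z^2 + z - 2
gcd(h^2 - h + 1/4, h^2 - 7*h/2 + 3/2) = h - 1/2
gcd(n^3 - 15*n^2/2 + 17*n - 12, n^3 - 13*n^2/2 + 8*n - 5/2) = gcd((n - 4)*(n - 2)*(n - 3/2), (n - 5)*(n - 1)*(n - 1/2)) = 1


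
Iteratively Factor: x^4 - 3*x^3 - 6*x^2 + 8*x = (x - 1)*(x^3 - 2*x^2 - 8*x) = (x - 1)*(x + 2)*(x^2 - 4*x) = (x - 4)*(x - 1)*(x + 2)*(x)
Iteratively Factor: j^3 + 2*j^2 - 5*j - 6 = (j - 2)*(j^2 + 4*j + 3) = (j - 2)*(j + 3)*(j + 1)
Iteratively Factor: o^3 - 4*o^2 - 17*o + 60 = (o - 5)*(o^2 + o - 12) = (o - 5)*(o - 3)*(o + 4)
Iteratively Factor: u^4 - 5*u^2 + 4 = (u - 2)*(u^3 + 2*u^2 - u - 2) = (u - 2)*(u - 1)*(u^2 + 3*u + 2) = (u - 2)*(u - 1)*(u + 2)*(u + 1)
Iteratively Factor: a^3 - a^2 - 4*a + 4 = (a - 2)*(a^2 + a - 2) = (a - 2)*(a - 1)*(a + 2)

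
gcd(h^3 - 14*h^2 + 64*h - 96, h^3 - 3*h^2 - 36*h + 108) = h - 6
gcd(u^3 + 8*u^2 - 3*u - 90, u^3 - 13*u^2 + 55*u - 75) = u - 3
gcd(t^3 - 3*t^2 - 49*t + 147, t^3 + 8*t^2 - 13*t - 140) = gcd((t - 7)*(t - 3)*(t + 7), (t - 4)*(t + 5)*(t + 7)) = t + 7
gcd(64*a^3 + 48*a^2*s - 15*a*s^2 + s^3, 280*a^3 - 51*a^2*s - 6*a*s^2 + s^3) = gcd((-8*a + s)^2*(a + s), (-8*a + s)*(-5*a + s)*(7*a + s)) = -8*a + s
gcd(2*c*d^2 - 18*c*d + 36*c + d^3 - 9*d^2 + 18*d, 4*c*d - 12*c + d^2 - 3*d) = d - 3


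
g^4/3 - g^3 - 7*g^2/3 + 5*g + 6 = (g/3 + 1/3)*(g - 3)^2*(g + 2)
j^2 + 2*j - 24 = (j - 4)*(j + 6)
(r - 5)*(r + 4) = r^2 - r - 20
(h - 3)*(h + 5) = h^2 + 2*h - 15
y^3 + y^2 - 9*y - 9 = (y - 3)*(y + 1)*(y + 3)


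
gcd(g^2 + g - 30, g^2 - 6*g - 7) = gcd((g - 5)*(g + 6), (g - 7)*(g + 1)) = 1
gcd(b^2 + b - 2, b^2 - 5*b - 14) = b + 2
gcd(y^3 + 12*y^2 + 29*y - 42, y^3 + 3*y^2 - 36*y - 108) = y + 6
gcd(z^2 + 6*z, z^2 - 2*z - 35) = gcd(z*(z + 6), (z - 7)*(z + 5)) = 1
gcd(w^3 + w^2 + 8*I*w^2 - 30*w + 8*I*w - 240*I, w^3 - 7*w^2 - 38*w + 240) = w^2 + w - 30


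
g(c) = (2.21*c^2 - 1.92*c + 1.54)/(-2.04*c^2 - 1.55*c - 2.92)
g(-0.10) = -0.63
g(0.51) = -0.27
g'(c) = (4.08*c + 1.55)*(2.21*c^2 - 1.92*c + 1.54)/(-2.04*c^2 - 1.55*c - 2.92)^2 + (4.42*c - 1.92)/(-2.04*c^2 - 1.55*c - 2.92)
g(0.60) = -0.26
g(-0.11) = -0.64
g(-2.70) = -1.68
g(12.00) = -0.94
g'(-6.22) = -0.05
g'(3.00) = -0.12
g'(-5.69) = -0.05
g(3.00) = -0.60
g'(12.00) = -0.01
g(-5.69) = -1.40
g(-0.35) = -0.94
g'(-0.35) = 1.36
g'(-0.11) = 1.12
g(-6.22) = -1.37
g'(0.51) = 0.15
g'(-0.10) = 1.11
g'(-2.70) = -0.15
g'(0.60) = 0.07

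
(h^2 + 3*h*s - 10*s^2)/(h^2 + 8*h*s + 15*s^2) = (h - 2*s)/(h + 3*s)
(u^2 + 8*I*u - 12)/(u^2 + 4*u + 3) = (u^2 + 8*I*u - 12)/(u^2 + 4*u + 3)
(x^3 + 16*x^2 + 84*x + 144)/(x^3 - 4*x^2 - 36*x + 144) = (x^2 + 10*x + 24)/(x^2 - 10*x + 24)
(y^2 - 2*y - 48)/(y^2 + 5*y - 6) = (y - 8)/(y - 1)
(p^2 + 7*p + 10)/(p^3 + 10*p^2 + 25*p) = (p + 2)/(p*(p + 5))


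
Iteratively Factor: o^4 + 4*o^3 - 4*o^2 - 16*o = (o + 2)*(o^3 + 2*o^2 - 8*o) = o*(o + 2)*(o^2 + 2*o - 8) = o*(o + 2)*(o + 4)*(o - 2)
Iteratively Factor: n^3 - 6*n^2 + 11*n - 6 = (n - 1)*(n^2 - 5*n + 6) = (n - 3)*(n - 1)*(n - 2)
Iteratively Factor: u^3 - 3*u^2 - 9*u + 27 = (u - 3)*(u^2 - 9) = (u - 3)^2*(u + 3)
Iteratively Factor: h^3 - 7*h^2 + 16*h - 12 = (h - 2)*(h^2 - 5*h + 6) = (h - 2)^2*(h - 3)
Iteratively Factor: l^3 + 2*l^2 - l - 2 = (l + 2)*(l^2 - 1) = (l + 1)*(l + 2)*(l - 1)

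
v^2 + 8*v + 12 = (v + 2)*(v + 6)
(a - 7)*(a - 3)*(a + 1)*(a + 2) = a^4 - 7*a^3 - 7*a^2 + 43*a + 42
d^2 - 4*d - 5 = (d - 5)*(d + 1)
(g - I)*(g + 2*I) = g^2 + I*g + 2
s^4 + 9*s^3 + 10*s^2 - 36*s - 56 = (s - 2)*(s + 2)^2*(s + 7)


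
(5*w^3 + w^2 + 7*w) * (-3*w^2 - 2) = -15*w^5 - 3*w^4 - 31*w^3 - 2*w^2 - 14*w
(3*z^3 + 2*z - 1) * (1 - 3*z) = -9*z^4 + 3*z^3 - 6*z^2 + 5*z - 1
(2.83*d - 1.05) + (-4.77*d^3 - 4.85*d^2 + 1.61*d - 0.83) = -4.77*d^3 - 4.85*d^2 + 4.44*d - 1.88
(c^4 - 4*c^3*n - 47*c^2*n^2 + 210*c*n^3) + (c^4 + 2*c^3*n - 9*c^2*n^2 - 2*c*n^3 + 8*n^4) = 2*c^4 - 2*c^3*n - 56*c^2*n^2 + 208*c*n^3 + 8*n^4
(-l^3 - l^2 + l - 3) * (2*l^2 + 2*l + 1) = -2*l^5 - 4*l^4 - l^3 - 5*l^2 - 5*l - 3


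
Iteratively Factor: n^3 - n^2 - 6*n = (n)*(n^2 - n - 6) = n*(n - 3)*(n + 2)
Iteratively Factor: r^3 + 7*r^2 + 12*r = (r + 4)*(r^2 + 3*r) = r*(r + 4)*(r + 3)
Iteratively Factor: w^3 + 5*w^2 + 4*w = (w)*(w^2 + 5*w + 4) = w*(w + 4)*(w + 1)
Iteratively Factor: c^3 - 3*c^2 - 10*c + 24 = (c - 2)*(c^2 - c - 12) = (c - 2)*(c + 3)*(c - 4)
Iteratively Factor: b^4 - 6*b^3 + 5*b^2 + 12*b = (b - 4)*(b^3 - 2*b^2 - 3*b) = b*(b - 4)*(b^2 - 2*b - 3) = b*(b - 4)*(b - 3)*(b + 1)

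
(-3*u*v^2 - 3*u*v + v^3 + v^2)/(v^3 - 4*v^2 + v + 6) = v*(-3*u + v)/(v^2 - 5*v + 6)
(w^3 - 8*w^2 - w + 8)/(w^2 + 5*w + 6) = (w^3 - 8*w^2 - w + 8)/(w^2 + 5*w + 6)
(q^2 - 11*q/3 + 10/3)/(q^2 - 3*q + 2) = (q - 5/3)/(q - 1)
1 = 1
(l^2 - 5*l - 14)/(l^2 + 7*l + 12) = (l^2 - 5*l - 14)/(l^2 + 7*l + 12)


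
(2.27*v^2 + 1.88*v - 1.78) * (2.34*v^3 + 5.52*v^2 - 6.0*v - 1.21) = 5.3118*v^5 + 16.9296*v^4 - 7.4076*v^3 - 23.8523*v^2 + 8.4052*v + 2.1538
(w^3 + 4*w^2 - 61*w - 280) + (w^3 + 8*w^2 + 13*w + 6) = 2*w^3 + 12*w^2 - 48*w - 274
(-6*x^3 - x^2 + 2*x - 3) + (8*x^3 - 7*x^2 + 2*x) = 2*x^3 - 8*x^2 + 4*x - 3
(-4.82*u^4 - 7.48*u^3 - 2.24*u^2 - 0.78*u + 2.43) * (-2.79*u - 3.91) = 13.4478*u^5 + 39.7154*u^4 + 35.4964*u^3 + 10.9346*u^2 - 3.7299*u - 9.5013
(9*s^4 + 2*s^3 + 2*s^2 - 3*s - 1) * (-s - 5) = -9*s^5 - 47*s^4 - 12*s^3 - 7*s^2 + 16*s + 5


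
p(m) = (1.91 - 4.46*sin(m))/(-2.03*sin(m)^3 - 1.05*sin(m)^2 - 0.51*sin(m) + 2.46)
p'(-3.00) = 1.62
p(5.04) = 1.65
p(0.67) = -0.69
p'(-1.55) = 0.01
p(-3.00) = 1.01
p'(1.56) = -0.15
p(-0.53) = 1.54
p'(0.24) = -1.70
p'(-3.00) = 1.62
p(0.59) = -0.38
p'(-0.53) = -0.93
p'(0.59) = -3.22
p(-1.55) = 1.61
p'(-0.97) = 0.08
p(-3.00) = 1.01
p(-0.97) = 1.69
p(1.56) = 2.26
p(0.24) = 0.38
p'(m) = (1.91 - 4.46*sin(m))*(6.09*sin(m)^2*cos(m) + 2.1*sin(m)*cos(m) + 0.51*cos(m))/(-2.03*sin(m)^3 - 1.05*sin(m)^2 - 0.51*sin(m) + 2.46)^2 - 4.46*cos(m)/(-2.03*sin(m)^3 - 1.05*sin(m)^2 - 0.51*sin(m) + 2.46)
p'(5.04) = 0.18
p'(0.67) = -4.58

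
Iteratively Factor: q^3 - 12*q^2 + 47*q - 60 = (q - 5)*(q^2 - 7*q + 12) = (q - 5)*(q - 4)*(q - 3)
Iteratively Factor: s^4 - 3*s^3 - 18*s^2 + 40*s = (s + 4)*(s^3 - 7*s^2 + 10*s) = (s - 5)*(s + 4)*(s^2 - 2*s) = (s - 5)*(s - 2)*(s + 4)*(s)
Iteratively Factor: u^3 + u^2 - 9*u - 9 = (u + 3)*(u^2 - 2*u - 3) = (u + 1)*(u + 3)*(u - 3)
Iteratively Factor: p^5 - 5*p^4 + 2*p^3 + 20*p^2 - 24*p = (p - 2)*(p^4 - 3*p^3 - 4*p^2 + 12*p) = (p - 3)*(p - 2)*(p^3 - 4*p) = p*(p - 3)*(p - 2)*(p^2 - 4) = p*(p - 3)*(p - 2)^2*(p + 2)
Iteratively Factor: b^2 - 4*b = (b - 4)*(b)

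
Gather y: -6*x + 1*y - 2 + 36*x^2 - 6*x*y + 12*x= 36*x^2 + 6*x + y*(1 - 6*x) - 2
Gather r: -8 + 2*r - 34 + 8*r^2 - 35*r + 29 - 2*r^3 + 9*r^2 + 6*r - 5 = -2*r^3 + 17*r^2 - 27*r - 18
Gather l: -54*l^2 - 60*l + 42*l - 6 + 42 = -54*l^2 - 18*l + 36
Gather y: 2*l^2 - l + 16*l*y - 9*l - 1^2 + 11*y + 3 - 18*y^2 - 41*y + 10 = 2*l^2 - 10*l - 18*y^2 + y*(16*l - 30) + 12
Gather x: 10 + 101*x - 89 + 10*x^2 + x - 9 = 10*x^2 + 102*x - 88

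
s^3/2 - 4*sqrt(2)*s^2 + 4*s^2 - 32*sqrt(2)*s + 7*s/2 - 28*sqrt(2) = (s/2 + 1/2)*(s + 7)*(s - 8*sqrt(2))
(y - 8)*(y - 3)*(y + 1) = y^3 - 10*y^2 + 13*y + 24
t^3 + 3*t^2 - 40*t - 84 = (t - 6)*(t + 2)*(t + 7)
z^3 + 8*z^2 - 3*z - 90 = (z - 3)*(z + 5)*(z + 6)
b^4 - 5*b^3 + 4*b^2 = b^2*(b - 4)*(b - 1)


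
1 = 1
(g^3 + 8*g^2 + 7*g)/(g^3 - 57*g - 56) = g/(g - 8)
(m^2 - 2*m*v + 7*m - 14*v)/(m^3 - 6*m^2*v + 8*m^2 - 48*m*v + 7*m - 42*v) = (-m + 2*v)/(-m^2 + 6*m*v - m + 6*v)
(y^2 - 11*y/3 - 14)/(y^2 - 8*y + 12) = (y + 7/3)/(y - 2)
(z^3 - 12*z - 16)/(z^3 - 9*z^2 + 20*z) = (z^2 + 4*z + 4)/(z*(z - 5))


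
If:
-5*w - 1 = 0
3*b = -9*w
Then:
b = 3/5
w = -1/5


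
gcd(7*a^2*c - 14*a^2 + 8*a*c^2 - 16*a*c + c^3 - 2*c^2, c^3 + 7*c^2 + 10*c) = 1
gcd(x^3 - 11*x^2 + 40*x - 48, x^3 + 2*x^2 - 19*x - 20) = x - 4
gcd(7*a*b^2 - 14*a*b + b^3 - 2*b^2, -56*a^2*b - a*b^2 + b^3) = 7*a*b + b^2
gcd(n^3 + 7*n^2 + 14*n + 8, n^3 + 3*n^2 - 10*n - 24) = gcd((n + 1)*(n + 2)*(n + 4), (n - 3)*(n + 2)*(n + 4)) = n^2 + 6*n + 8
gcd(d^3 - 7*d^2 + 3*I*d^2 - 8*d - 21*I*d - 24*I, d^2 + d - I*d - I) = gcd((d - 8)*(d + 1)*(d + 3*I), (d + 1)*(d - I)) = d + 1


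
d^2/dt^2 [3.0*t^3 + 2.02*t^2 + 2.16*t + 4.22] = 18.0*t + 4.04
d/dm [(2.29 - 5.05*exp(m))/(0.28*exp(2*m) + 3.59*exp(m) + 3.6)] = (1.414*exp(2*m) - 1.2824*exp(m) - 26.4011)*exp(m)/(0.0784*exp(4*m) + 2.0104*exp(3*m) + 14.9041*exp(2*m) + 25.848*exp(m) + 12.96)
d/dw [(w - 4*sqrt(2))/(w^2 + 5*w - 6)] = (w^2 + 5*w - (w - 4*sqrt(2))*(2*w + 5) - 6)/(w^2 + 5*w - 6)^2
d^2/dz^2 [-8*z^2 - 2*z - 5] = -16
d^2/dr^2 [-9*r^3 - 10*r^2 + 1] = -54*r - 20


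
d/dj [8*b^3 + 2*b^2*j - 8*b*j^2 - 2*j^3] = 2*b^2 - 16*b*j - 6*j^2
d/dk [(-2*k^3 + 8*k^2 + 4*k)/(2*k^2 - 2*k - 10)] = (-k^4 + 2*k^3 + 9*k^2 - 40*k - 10)/(k^4 - 2*k^3 - 9*k^2 + 10*k + 25)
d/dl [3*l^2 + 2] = 6*l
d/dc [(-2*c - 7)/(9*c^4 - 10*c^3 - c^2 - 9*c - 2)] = (-18*c^4 + 20*c^3 + 2*c^2 + 18*c - (2*c + 7)*(-36*c^3 + 30*c^2 + 2*c + 9) + 4)/(-9*c^4 + 10*c^3 + c^2 + 9*c + 2)^2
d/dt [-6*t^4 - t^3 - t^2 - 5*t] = -24*t^3 - 3*t^2 - 2*t - 5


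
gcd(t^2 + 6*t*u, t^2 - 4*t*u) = t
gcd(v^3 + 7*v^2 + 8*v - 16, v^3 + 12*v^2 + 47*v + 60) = v + 4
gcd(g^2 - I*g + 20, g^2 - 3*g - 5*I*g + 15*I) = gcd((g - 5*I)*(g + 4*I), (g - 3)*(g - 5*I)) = g - 5*I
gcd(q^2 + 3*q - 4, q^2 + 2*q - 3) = q - 1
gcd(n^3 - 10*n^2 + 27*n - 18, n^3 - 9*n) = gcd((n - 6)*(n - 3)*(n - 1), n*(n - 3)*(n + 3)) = n - 3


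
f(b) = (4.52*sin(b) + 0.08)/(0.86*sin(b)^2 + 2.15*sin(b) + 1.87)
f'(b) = (-1.72*sin(b)*cos(b) - 2.15*cos(b))*(4.52*sin(b) + 0.08)/(0.86*sin(b)^2 + 2.15*sin(b) + 1.87)^2 + 4.52*cos(b)/(0.86*sin(b)^2 + 2.15*sin(b) + 1.87)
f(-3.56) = 0.66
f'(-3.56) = -0.83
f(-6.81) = -2.18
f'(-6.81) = 6.29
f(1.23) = 0.93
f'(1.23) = 0.07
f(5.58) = -3.39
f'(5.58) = 7.30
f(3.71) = -2.45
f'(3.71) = -6.58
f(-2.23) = -4.93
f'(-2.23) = -7.29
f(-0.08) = -0.17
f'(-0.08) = 2.84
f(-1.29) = -7.13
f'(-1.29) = 3.74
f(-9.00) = -1.58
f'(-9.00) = -5.48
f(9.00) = 0.67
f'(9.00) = -0.82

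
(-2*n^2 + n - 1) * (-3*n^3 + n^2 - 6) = 6*n^5 - 5*n^4 + 4*n^3 + 11*n^2 - 6*n + 6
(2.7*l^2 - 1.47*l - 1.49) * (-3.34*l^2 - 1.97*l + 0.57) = -9.018*l^4 - 0.4092*l^3 + 9.4115*l^2 + 2.0974*l - 0.8493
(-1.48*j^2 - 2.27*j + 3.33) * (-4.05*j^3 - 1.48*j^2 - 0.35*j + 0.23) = 5.994*j^5 + 11.3839*j^4 - 9.6089*j^3 - 4.4743*j^2 - 1.6876*j + 0.7659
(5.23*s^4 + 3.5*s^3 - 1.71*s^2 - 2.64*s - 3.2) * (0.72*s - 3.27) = 3.7656*s^5 - 14.5821*s^4 - 12.6762*s^3 + 3.6909*s^2 + 6.3288*s + 10.464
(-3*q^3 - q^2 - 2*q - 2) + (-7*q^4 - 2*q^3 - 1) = -7*q^4 - 5*q^3 - q^2 - 2*q - 3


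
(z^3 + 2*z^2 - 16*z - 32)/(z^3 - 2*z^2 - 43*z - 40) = (-z^3 - 2*z^2 + 16*z + 32)/(-z^3 + 2*z^2 + 43*z + 40)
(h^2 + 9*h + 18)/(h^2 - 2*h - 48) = (h + 3)/(h - 8)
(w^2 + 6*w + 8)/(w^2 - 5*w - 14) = (w + 4)/(w - 7)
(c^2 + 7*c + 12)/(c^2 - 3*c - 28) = (c + 3)/(c - 7)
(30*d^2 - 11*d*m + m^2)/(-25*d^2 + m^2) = (-6*d + m)/(5*d + m)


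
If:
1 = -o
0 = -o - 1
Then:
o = -1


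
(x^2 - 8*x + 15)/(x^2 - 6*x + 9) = (x - 5)/(x - 3)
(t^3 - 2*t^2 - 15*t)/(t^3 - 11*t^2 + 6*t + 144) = t*(t - 5)/(t^2 - 14*t + 48)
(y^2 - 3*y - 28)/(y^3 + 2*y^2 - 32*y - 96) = (y - 7)/(y^2 - 2*y - 24)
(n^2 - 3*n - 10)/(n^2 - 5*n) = (n + 2)/n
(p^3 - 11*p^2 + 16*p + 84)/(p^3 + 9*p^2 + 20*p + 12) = (p^2 - 13*p + 42)/(p^2 + 7*p + 6)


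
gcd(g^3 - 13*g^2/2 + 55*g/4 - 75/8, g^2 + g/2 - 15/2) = g - 5/2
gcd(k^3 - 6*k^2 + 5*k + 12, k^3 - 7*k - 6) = k^2 - 2*k - 3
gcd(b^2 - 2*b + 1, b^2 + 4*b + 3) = 1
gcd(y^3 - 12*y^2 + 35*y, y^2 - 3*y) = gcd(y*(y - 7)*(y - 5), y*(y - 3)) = y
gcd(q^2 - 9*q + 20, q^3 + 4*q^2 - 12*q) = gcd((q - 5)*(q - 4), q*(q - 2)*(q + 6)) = 1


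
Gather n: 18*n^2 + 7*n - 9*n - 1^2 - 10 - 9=18*n^2 - 2*n - 20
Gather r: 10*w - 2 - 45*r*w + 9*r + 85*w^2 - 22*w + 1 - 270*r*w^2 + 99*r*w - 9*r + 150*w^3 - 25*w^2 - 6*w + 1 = r*(-270*w^2 + 54*w) + 150*w^3 + 60*w^2 - 18*w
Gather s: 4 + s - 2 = s + 2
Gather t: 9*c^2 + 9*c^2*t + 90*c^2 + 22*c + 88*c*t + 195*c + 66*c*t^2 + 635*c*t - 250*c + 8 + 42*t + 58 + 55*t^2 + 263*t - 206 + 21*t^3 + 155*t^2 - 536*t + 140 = 99*c^2 - 33*c + 21*t^3 + t^2*(66*c + 210) + t*(9*c^2 + 723*c - 231)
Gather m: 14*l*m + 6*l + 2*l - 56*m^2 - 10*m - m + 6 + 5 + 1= 8*l - 56*m^2 + m*(14*l - 11) + 12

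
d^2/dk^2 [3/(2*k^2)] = 9/k^4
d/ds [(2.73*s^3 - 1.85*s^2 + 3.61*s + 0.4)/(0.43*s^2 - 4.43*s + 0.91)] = (1.1739*s^4 - 24.1878*s^3 + 14.0961*s^2 - 3.711*s + 5.0571)/(0.1849*s^4 - 3.8098*s^3 + 20.4075*s^2 - 8.0626*s + 0.8281)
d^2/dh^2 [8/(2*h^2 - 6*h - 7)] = 32*(2*h^2 - 6*h - 2*(2*h - 3)^2 - 7)/(-2*h^2 + 6*h + 7)^3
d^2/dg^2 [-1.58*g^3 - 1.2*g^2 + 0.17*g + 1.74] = -9.48*g - 2.4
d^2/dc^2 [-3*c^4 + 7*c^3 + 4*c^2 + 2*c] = -36*c^2 + 42*c + 8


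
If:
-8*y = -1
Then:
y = 1/8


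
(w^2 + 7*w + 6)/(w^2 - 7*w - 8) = (w + 6)/(w - 8)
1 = 1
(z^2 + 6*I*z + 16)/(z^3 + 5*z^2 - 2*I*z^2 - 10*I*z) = (z + 8*I)/(z*(z + 5))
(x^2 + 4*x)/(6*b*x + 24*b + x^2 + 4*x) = x/(6*b + x)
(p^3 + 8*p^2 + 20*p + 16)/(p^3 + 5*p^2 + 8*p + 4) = (p + 4)/(p + 1)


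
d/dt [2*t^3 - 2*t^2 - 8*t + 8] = 6*t^2 - 4*t - 8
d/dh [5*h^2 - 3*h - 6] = 10*h - 3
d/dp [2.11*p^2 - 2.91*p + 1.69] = 4.22*p - 2.91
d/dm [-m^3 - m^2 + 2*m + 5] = -3*m^2 - 2*m + 2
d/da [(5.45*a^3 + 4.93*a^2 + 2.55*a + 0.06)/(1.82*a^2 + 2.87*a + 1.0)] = (9.919*a^4 + 31.283*a^3 + 25.8581*a^2 + 9.6416*a + 2.3778)/(3.3124*a^4 + 10.4468*a^3 + 11.8769*a^2 + 5.74*a + 1.0)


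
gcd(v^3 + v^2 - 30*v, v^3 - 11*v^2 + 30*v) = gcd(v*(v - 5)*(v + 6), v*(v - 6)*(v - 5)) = v^2 - 5*v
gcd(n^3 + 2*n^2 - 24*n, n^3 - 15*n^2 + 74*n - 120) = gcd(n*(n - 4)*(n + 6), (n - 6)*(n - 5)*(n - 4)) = n - 4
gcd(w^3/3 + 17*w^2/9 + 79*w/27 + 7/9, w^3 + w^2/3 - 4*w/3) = 1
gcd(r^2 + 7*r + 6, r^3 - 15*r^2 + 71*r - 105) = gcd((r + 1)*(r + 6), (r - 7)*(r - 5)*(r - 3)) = 1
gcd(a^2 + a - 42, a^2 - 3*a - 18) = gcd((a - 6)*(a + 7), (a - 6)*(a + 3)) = a - 6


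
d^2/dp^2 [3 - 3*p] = 0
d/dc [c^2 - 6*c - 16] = 2*c - 6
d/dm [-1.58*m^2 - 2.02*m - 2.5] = -3.16*m - 2.02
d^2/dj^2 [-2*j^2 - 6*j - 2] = -4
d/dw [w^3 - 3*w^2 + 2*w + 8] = 3*w^2 - 6*w + 2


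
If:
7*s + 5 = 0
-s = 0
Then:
No Solution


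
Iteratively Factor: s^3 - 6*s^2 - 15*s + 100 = (s - 5)*(s^2 - s - 20) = (s - 5)^2*(s + 4)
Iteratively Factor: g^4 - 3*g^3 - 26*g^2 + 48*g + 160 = (g + 4)*(g^3 - 7*g^2 + 2*g + 40) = (g - 4)*(g + 4)*(g^2 - 3*g - 10) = (g - 4)*(g + 2)*(g + 4)*(g - 5)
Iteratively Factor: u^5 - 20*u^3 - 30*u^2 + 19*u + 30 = (u + 2)*(u^4 - 2*u^3 - 16*u^2 + 2*u + 15) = (u - 1)*(u + 2)*(u^3 - u^2 - 17*u - 15) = (u - 1)*(u + 2)*(u + 3)*(u^2 - 4*u - 5) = (u - 1)*(u + 1)*(u + 2)*(u + 3)*(u - 5)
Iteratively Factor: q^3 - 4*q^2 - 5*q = (q - 5)*(q^2 + q) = q*(q - 5)*(q + 1)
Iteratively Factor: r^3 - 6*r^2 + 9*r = (r)*(r^2 - 6*r + 9) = r*(r - 3)*(r - 3)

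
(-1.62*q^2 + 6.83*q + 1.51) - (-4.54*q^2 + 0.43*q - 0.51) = 2.92*q^2 + 6.4*q + 2.02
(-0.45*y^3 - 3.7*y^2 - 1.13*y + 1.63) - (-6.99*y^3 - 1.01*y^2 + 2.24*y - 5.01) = 6.54*y^3 - 2.69*y^2 - 3.37*y + 6.64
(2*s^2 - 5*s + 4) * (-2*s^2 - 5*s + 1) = -4*s^4 + 19*s^2 - 25*s + 4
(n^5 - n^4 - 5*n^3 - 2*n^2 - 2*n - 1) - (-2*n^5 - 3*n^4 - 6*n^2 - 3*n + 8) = 3*n^5 + 2*n^4 - 5*n^3 + 4*n^2 + n - 9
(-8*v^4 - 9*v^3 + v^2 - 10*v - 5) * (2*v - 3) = -16*v^5 + 6*v^4 + 29*v^3 - 23*v^2 + 20*v + 15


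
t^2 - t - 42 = (t - 7)*(t + 6)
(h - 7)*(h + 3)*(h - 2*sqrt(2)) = h^3 - 4*h^2 - 2*sqrt(2)*h^2 - 21*h + 8*sqrt(2)*h + 42*sqrt(2)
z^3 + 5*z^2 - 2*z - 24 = (z - 2)*(z + 3)*(z + 4)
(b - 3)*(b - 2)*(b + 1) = b^3 - 4*b^2 + b + 6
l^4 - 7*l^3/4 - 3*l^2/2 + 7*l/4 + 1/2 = (l - 2)*(l - 1)*(l + 1/4)*(l + 1)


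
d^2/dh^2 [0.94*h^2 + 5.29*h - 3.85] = 1.88000000000000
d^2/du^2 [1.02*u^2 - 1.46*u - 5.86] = 2.04000000000000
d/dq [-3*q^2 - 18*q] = -6*q - 18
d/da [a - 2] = 1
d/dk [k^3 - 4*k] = 3*k^2 - 4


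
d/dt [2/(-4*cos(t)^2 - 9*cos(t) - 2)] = -2*(8*cos(t) + 9)*sin(t)/(4*cos(t)^2 + 9*cos(t) + 2)^2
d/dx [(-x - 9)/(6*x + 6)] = 4/(3*(x + 1)^2)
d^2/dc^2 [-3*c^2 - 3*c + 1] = -6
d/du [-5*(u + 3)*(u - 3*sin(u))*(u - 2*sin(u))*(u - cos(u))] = -5*(u + 3)*(u - 3*sin(u))*(u - 2*sin(u))*(sin(u) + 1) + 5*(u + 3)*(u - 3*sin(u))*(u - cos(u))*(2*cos(u) - 1) + 5*(u + 3)*(u - 2*sin(u))*(u - cos(u))*(3*cos(u) - 1) - 5*(u - 3*sin(u))*(u - 2*sin(u))*(u - cos(u))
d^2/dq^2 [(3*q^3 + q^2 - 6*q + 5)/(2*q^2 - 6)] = 3*(q^3 + 8*q^2 + 9*q + 8)/(q^6 - 9*q^4 + 27*q^2 - 27)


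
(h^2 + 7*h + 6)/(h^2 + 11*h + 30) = (h + 1)/(h + 5)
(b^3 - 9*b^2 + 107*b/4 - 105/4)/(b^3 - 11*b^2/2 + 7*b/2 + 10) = (2*b^2 - 13*b + 21)/(2*(b^2 - 3*b - 4))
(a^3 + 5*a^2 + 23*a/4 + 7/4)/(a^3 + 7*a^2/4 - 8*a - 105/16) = 4*(2*a^2 + 3*a + 1)/(8*a^2 - 14*a - 15)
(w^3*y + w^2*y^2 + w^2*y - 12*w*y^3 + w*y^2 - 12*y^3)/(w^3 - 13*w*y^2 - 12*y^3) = y*(-w^3 - w^2*y - w^2 + 12*w*y^2 - w*y + 12*y^2)/(-w^3 + 13*w*y^2 + 12*y^3)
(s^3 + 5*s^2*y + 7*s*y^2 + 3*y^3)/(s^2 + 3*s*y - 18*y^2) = (s^3 + 5*s^2*y + 7*s*y^2 + 3*y^3)/(s^2 + 3*s*y - 18*y^2)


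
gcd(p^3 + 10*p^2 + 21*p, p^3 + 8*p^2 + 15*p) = p^2 + 3*p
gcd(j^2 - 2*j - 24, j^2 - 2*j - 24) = j^2 - 2*j - 24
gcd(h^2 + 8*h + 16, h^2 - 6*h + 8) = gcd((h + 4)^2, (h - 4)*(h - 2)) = 1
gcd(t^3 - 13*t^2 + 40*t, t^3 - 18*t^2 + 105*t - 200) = t^2 - 13*t + 40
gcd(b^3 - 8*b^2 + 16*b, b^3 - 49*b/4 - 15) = b - 4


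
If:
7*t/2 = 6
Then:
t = 12/7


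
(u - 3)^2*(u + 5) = u^3 - u^2 - 21*u + 45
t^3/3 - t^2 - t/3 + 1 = (t/3 + 1/3)*(t - 3)*(t - 1)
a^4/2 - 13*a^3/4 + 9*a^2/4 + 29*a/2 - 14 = (a/2 + 1)*(a - 4)*(a - 7/2)*(a - 1)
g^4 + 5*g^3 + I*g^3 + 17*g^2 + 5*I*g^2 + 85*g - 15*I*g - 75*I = (g + 5)*(g - 3*I)*(g - I)*(g + 5*I)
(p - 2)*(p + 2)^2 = p^3 + 2*p^2 - 4*p - 8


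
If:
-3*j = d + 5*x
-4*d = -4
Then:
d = 1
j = -5*x/3 - 1/3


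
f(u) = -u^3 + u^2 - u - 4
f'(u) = -3*u^2 + 2*u - 1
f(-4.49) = 111.17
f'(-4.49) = -70.46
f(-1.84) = 7.46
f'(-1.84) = -14.84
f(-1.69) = 5.37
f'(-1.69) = -12.95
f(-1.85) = 7.60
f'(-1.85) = -14.97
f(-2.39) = 17.75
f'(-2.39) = -22.92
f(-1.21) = 0.45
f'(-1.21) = -7.81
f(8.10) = -477.93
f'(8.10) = -181.63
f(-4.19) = 91.31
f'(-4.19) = -62.05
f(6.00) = -190.00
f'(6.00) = -97.00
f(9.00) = -661.00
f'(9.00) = -226.00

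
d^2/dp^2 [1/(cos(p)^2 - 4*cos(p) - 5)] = (4*sin(p)^4 - 38*sin(p)^2 - 5*cos(p) - 3*cos(3*p) - 8)/(sin(p)^2 + 4*cos(p) + 4)^3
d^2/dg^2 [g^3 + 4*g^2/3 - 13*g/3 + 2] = 6*g + 8/3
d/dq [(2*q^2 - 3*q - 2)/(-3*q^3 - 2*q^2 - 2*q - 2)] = 2*(3*q^4 - 9*q^3 - 14*q^2 - 8*q + 1)/(9*q^6 + 12*q^5 + 16*q^4 + 20*q^3 + 12*q^2 + 8*q + 4)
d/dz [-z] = -1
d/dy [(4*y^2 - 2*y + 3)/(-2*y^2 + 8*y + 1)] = 2*(14*y^2 + 10*y - 13)/(4*y^4 - 32*y^3 + 60*y^2 + 16*y + 1)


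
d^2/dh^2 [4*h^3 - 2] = 24*h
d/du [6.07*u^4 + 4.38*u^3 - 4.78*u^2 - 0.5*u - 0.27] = 24.28*u^3 + 13.14*u^2 - 9.56*u - 0.5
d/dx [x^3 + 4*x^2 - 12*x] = 3*x^2 + 8*x - 12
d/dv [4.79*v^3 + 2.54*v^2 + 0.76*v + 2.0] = 14.37*v^2 + 5.08*v + 0.76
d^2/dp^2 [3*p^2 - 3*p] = 6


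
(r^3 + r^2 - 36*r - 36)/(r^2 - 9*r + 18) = (r^2 + 7*r + 6)/(r - 3)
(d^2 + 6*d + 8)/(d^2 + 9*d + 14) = (d + 4)/(d + 7)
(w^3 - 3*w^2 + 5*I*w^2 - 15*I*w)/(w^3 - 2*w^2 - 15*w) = (w^2 + w*(-3 + 5*I) - 15*I)/(w^2 - 2*w - 15)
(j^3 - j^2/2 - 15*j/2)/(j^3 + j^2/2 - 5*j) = (j - 3)/(j - 2)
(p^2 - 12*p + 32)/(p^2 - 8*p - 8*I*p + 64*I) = (p - 4)/(p - 8*I)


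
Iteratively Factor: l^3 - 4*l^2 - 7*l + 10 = (l + 2)*(l^2 - 6*l + 5) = (l - 5)*(l + 2)*(l - 1)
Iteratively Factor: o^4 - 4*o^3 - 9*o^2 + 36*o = (o - 4)*(o^3 - 9*o) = o*(o - 4)*(o^2 - 9) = o*(o - 4)*(o + 3)*(o - 3)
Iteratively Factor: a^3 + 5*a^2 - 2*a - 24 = (a + 3)*(a^2 + 2*a - 8) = (a + 3)*(a + 4)*(a - 2)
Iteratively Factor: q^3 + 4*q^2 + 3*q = (q)*(q^2 + 4*q + 3) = q*(q + 3)*(q + 1)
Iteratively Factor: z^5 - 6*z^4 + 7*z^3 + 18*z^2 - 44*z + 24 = (z - 2)*(z^4 - 4*z^3 - z^2 + 16*z - 12) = (z - 2)*(z - 1)*(z^3 - 3*z^2 - 4*z + 12) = (z - 3)*(z - 2)*(z - 1)*(z^2 - 4) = (z - 3)*(z - 2)*(z - 1)*(z + 2)*(z - 2)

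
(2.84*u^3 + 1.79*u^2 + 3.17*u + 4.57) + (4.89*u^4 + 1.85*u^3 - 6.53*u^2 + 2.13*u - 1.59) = 4.89*u^4 + 4.69*u^3 - 4.74*u^2 + 5.3*u + 2.98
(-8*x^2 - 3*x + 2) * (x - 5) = -8*x^3 + 37*x^2 + 17*x - 10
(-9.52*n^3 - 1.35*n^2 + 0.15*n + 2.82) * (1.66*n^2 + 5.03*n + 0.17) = -15.8032*n^5 - 50.1266*n^4 - 8.1599*n^3 + 5.2062*n^2 + 14.2101*n + 0.4794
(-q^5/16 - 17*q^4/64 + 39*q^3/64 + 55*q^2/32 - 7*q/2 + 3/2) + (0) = -q^5/16 - 17*q^4/64 + 39*q^3/64 + 55*q^2/32 - 7*q/2 + 3/2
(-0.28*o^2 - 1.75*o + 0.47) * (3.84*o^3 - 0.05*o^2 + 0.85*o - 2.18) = -1.0752*o^5 - 6.706*o^4 + 1.6543*o^3 - 0.9006*o^2 + 4.2145*o - 1.0246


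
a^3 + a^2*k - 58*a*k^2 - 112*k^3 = (a - 8*k)*(a + 2*k)*(a + 7*k)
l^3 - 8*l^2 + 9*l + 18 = (l - 6)*(l - 3)*(l + 1)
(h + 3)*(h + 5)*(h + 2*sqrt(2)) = h^3 + 2*sqrt(2)*h^2 + 8*h^2 + 15*h + 16*sqrt(2)*h + 30*sqrt(2)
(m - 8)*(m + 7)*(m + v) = m^3 + m^2*v - m^2 - m*v - 56*m - 56*v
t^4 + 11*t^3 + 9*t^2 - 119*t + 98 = (t - 2)*(t - 1)*(t + 7)^2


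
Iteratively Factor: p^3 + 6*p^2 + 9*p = (p + 3)*(p^2 + 3*p) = (p + 3)^2*(p)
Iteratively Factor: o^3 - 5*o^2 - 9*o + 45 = (o - 5)*(o^2 - 9) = (o - 5)*(o + 3)*(o - 3)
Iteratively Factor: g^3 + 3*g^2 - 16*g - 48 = (g - 4)*(g^2 + 7*g + 12) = (g - 4)*(g + 3)*(g + 4)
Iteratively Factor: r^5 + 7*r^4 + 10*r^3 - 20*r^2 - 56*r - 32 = (r + 2)*(r^4 + 5*r^3 - 20*r - 16) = (r + 2)^2*(r^3 + 3*r^2 - 6*r - 8) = (r - 2)*(r + 2)^2*(r^2 + 5*r + 4) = (r - 2)*(r + 2)^2*(r + 4)*(r + 1)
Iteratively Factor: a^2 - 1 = (a + 1)*(a - 1)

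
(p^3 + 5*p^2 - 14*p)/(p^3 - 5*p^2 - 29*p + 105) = p*(p^2 + 5*p - 14)/(p^3 - 5*p^2 - 29*p + 105)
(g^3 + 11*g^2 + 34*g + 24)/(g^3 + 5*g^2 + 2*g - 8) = (g^2 + 7*g + 6)/(g^2 + g - 2)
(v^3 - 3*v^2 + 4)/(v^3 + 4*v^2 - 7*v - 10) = (v - 2)/(v + 5)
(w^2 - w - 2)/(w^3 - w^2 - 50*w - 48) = (w - 2)/(w^2 - 2*w - 48)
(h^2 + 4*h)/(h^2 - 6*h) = (h + 4)/(h - 6)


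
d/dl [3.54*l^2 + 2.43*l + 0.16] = 7.08*l + 2.43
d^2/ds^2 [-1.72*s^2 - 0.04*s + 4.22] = -3.44000000000000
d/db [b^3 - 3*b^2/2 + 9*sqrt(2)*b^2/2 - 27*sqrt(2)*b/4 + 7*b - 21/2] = 3*b^2 - 3*b + 9*sqrt(2)*b - 27*sqrt(2)/4 + 7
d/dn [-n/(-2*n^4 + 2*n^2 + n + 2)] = (2*n^4 - 2*n^2 + n*(-8*n^3 + 4*n + 1) - n - 2)/(-2*n^4 + 2*n^2 + n + 2)^2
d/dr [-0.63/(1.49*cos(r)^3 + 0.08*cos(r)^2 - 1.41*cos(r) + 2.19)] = (-2.8161*cos(r)^2 - 0.1008*cos(r) + 0.8883)*sin(r)/(1.49*cos(r)^3 + 0.08*cos(r)^2 - 1.41*cos(r) + 2.19)^2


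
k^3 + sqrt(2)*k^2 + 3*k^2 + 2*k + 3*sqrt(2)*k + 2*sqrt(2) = (k + 1)*(k + 2)*(k + sqrt(2))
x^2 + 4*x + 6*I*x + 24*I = (x + 4)*(x + 6*I)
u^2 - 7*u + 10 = (u - 5)*(u - 2)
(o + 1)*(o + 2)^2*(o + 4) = o^4 + 9*o^3 + 28*o^2 + 36*o + 16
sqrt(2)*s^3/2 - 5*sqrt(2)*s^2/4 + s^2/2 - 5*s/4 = s*(s - 5/2)*(sqrt(2)*s/2 + 1/2)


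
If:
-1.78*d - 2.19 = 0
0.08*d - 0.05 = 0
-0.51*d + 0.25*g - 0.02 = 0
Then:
No Solution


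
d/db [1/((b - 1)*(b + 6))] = (-2*b - 5)/(b^4 + 10*b^3 + 13*b^2 - 60*b + 36)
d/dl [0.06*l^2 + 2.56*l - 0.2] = 0.12*l + 2.56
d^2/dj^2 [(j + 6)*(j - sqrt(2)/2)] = 2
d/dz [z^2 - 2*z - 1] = 2*z - 2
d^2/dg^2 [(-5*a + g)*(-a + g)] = 2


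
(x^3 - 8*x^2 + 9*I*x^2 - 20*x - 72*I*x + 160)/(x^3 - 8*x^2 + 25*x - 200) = (x + 4*I)/(x - 5*I)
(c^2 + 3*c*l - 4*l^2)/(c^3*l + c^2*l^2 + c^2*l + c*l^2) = (c^2 + 3*c*l - 4*l^2)/(c*l*(c^2 + c*l + c + l))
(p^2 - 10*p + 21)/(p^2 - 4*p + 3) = (p - 7)/(p - 1)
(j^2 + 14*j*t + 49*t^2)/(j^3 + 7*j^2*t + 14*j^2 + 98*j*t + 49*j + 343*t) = (j + 7*t)/(j^2 + 14*j + 49)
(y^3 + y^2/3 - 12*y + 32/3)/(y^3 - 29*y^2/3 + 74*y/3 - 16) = (y + 4)/(y - 6)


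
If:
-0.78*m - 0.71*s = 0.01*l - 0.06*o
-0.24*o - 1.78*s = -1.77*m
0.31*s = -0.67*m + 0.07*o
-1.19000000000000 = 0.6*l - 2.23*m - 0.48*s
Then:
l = -1.54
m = 0.12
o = 1.09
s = -0.02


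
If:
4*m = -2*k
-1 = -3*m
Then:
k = -2/3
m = 1/3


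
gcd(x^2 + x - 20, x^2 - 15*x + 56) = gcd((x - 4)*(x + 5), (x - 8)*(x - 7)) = 1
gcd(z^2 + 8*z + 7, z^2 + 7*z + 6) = z + 1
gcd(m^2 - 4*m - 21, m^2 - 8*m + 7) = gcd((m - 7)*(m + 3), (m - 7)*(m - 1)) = m - 7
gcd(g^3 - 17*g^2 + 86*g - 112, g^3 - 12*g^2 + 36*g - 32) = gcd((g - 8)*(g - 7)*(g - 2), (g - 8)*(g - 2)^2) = g^2 - 10*g + 16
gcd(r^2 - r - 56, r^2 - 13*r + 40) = r - 8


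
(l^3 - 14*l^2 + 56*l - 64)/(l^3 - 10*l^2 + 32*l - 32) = (l - 8)/(l - 4)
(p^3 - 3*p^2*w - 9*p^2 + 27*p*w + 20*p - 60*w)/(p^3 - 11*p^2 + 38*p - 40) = (p - 3*w)/(p - 2)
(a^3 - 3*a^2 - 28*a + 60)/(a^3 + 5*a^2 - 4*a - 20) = (a - 6)/(a + 2)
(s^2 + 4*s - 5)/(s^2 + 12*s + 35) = (s - 1)/(s + 7)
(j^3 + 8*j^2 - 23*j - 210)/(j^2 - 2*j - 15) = (j^2 + 13*j + 42)/(j + 3)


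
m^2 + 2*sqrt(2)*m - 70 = (m - 5*sqrt(2))*(m + 7*sqrt(2))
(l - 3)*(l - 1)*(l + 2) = l^3 - 2*l^2 - 5*l + 6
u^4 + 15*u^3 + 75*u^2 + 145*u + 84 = (u + 1)*(u + 3)*(u + 4)*(u + 7)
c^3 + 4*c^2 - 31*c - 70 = (c - 5)*(c + 2)*(c + 7)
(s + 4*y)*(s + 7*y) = s^2 + 11*s*y + 28*y^2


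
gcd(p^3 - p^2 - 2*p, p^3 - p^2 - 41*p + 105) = 1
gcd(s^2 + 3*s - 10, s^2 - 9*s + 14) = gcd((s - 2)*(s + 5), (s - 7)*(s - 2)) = s - 2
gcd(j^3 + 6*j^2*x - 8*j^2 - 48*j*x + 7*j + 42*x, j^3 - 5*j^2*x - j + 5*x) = j - 1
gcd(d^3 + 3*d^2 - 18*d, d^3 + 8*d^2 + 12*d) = d^2 + 6*d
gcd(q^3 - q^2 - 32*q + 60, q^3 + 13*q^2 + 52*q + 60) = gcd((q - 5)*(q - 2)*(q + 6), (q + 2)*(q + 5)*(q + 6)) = q + 6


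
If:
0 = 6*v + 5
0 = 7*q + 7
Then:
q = -1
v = -5/6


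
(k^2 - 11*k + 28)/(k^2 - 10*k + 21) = (k - 4)/(k - 3)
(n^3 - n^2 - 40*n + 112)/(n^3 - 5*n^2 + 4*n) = (n^2 + 3*n - 28)/(n*(n - 1))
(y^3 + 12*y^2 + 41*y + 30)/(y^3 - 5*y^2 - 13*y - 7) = (y^2 + 11*y + 30)/(y^2 - 6*y - 7)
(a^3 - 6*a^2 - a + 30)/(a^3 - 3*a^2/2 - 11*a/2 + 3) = 2*(a - 5)/(2*a - 1)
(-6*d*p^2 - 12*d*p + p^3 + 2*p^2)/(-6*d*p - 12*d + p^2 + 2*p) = p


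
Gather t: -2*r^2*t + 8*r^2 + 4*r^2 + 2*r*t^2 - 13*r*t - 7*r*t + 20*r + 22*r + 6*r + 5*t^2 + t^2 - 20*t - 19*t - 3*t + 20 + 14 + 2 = 12*r^2 + 48*r + t^2*(2*r + 6) + t*(-2*r^2 - 20*r - 42) + 36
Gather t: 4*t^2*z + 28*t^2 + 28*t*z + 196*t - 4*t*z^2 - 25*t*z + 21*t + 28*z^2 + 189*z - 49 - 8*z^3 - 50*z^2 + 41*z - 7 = t^2*(4*z + 28) + t*(-4*z^2 + 3*z + 217) - 8*z^3 - 22*z^2 + 230*z - 56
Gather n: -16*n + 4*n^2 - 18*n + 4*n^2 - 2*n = 8*n^2 - 36*n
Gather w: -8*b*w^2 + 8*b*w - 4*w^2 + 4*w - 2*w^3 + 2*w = -2*w^3 + w^2*(-8*b - 4) + w*(8*b + 6)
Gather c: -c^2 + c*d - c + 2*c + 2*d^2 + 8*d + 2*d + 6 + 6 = -c^2 + c*(d + 1) + 2*d^2 + 10*d + 12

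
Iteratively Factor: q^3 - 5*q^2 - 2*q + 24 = (q + 2)*(q^2 - 7*q + 12) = (q - 3)*(q + 2)*(q - 4)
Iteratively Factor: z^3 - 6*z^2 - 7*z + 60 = (z - 4)*(z^2 - 2*z - 15) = (z - 5)*(z - 4)*(z + 3)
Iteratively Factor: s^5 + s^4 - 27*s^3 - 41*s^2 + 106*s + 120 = (s + 1)*(s^4 - 27*s^2 - 14*s + 120) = (s - 2)*(s + 1)*(s^3 + 2*s^2 - 23*s - 60) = (s - 5)*(s - 2)*(s + 1)*(s^2 + 7*s + 12) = (s - 5)*(s - 2)*(s + 1)*(s + 3)*(s + 4)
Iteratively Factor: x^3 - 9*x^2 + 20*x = (x)*(x^2 - 9*x + 20) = x*(x - 4)*(x - 5)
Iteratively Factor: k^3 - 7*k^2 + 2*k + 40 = (k - 4)*(k^2 - 3*k - 10) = (k - 5)*(k - 4)*(k + 2)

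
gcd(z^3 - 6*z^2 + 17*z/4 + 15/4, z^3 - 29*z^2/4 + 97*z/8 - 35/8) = z - 5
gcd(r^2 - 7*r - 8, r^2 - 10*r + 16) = r - 8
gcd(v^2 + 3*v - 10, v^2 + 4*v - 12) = v - 2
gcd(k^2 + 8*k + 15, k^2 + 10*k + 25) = k + 5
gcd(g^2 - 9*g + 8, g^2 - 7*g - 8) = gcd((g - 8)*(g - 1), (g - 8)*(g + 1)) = g - 8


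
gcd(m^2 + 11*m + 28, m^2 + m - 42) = m + 7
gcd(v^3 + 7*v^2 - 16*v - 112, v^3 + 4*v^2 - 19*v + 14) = v + 7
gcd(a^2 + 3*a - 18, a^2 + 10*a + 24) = a + 6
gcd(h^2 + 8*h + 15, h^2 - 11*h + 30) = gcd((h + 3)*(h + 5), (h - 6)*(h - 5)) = 1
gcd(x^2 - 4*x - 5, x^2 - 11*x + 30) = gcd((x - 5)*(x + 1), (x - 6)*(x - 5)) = x - 5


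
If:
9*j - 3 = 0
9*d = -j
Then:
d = -1/27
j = 1/3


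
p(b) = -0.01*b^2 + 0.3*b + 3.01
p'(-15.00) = 0.60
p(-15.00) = -3.74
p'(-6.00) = 0.42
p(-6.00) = 0.85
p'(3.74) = 0.23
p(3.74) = 3.99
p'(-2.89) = 0.36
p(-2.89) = 2.06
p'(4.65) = 0.21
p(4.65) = 4.19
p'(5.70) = 0.19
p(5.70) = 4.40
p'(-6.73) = 0.43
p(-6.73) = 0.54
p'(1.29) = 0.27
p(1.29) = 3.38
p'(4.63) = 0.21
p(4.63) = 4.18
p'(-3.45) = 0.37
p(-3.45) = 1.86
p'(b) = 0.3 - 0.02*b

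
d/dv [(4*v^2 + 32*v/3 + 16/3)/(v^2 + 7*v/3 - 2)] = 4*(-3*v^2 - 60*v - 76)/(9*v^4 + 42*v^3 + 13*v^2 - 84*v + 36)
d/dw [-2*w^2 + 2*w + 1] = 2 - 4*w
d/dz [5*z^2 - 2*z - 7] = 10*z - 2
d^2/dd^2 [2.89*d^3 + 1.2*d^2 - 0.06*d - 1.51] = 17.34*d + 2.4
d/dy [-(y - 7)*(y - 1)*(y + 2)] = -3*y^2 + 12*y + 9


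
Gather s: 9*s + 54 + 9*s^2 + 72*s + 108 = 9*s^2 + 81*s + 162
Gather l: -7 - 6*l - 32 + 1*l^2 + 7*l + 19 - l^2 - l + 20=0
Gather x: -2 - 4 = -6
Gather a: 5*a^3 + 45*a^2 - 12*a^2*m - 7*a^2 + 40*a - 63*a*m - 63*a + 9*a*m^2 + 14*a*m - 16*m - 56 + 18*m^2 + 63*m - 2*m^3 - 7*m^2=5*a^3 + a^2*(38 - 12*m) + a*(9*m^2 - 49*m - 23) - 2*m^3 + 11*m^2 + 47*m - 56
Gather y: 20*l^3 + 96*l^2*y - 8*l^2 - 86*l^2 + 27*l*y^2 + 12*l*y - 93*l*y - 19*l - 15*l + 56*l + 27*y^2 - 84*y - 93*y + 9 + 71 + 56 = 20*l^3 - 94*l^2 + 22*l + y^2*(27*l + 27) + y*(96*l^2 - 81*l - 177) + 136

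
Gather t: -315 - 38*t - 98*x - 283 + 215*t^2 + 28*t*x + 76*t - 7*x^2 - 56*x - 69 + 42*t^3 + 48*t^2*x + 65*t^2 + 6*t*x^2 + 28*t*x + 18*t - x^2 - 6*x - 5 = 42*t^3 + t^2*(48*x + 280) + t*(6*x^2 + 56*x + 56) - 8*x^2 - 160*x - 672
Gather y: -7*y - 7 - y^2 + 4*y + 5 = -y^2 - 3*y - 2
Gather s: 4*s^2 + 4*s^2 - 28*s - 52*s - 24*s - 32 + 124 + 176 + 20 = 8*s^2 - 104*s + 288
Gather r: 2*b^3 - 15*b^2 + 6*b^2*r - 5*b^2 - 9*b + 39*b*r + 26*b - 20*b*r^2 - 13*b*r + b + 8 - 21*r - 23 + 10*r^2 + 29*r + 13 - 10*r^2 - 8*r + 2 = 2*b^3 - 20*b^2 - 20*b*r^2 + 18*b + r*(6*b^2 + 26*b)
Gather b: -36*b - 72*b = -108*b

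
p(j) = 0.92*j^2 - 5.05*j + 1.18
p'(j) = 1.84*j - 5.05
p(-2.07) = 15.58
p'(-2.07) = -8.86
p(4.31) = -3.50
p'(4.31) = 2.88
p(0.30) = -0.25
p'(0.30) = -4.50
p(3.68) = -4.94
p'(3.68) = 1.72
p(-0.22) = 2.34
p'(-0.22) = -5.45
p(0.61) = -1.56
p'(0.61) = -3.93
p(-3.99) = 35.98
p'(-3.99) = -12.39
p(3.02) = -5.68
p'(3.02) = 0.51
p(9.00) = 30.25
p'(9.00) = 11.51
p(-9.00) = 121.15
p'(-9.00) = -21.61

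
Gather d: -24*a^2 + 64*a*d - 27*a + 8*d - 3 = -24*a^2 - 27*a + d*(64*a + 8) - 3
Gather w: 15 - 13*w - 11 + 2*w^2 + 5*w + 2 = 2*w^2 - 8*w + 6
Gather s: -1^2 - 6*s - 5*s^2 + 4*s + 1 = -5*s^2 - 2*s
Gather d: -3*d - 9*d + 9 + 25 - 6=28 - 12*d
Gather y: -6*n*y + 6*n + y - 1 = 6*n + y*(1 - 6*n) - 1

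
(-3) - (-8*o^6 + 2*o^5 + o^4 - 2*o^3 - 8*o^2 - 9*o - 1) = 8*o^6 - 2*o^5 - o^4 + 2*o^3 + 8*o^2 + 9*o - 2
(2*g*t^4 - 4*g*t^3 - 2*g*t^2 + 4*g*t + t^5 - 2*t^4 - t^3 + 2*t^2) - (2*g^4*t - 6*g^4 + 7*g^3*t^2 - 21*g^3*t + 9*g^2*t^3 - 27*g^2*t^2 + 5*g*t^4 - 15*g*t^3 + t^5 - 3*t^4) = -2*g^4*t + 6*g^4 - 7*g^3*t^2 + 21*g^3*t - 9*g^2*t^3 + 27*g^2*t^2 - 3*g*t^4 + 11*g*t^3 - 2*g*t^2 + 4*g*t + t^4 - t^3 + 2*t^2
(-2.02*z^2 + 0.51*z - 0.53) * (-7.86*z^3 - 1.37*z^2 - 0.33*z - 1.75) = 15.8772*z^5 - 1.2412*z^4 + 4.1337*z^3 + 4.0928*z^2 - 0.7176*z + 0.9275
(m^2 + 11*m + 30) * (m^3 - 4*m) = m^5 + 11*m^4 + 26*m^3 - 44*m^2 - 120*m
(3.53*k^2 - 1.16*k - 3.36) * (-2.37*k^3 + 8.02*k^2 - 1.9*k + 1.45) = -8.3661*k^5 + 31.0598*k^4 - 8.047*k^3 - 19.6247*k^2 + 4.702*k - 4.872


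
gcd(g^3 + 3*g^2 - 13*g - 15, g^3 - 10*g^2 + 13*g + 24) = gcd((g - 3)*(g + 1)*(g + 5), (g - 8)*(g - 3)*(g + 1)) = g^2 - 2*g - 3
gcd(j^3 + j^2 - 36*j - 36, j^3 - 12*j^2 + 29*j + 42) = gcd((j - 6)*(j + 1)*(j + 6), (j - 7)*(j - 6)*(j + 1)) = j^2 - 5*j - 6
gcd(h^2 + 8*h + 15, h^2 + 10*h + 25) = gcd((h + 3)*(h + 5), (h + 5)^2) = h + 5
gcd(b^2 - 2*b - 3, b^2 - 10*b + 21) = b - 3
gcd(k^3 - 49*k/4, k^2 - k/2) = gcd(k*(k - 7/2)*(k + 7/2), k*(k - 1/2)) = k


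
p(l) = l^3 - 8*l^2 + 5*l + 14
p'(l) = 3*l^2 - 16*l + 5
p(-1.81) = -27.19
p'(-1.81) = 43.79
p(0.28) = 14.79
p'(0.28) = 0.76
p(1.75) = 3.61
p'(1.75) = -13.81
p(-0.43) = 10.29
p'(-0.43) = 12.43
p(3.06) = -16.96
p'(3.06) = -15.87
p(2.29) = -4.49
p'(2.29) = -15.91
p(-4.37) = -244.08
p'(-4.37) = 132.21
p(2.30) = -4.65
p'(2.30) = -15.93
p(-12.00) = -2926.00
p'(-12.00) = 629.00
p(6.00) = -28.00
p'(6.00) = 17.00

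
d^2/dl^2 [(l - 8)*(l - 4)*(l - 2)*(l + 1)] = 12*l^2 - 78*l + 84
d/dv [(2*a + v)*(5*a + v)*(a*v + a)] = a*(10*a^2 + 14*a*v + 7*a + 3*v^2 + 2*v)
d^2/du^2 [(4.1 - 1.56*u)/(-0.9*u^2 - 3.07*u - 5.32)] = ((1.56*u - 4.1)*(1.8*u + 3.07)*(3.6*u + 6.14) - (8.424*u + 2.1984)*(0.9*u^2 + 3.07*u + 5.32))/(0.9*u^2 + 3.07*u + 5.32)^3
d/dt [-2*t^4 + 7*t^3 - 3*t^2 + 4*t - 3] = -8*t^3 + 21*t^2 - 6*t + 4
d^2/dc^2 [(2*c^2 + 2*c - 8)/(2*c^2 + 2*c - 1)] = 84*(-2*c^2 - 2*c - 1)/(8*c^6 + 24*c^5 + 12*c^4 - 16*c^3 - 6*c^2 + 6*c - 1)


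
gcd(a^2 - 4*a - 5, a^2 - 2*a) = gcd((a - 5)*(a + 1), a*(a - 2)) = 1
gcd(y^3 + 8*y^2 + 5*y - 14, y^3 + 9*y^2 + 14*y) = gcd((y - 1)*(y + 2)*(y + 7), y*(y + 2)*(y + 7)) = y^2 + 9*y + 14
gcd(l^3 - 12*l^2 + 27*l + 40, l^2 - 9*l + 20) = l - 5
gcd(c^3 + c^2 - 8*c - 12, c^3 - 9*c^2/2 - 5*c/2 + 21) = c^2 - c - 6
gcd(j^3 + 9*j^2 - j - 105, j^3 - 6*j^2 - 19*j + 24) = 1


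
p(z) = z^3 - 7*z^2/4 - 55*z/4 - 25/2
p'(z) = 3*z^2 - 7*z/2 - 55/4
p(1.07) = -27.99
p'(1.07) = -14.06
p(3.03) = -42.41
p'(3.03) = 3.19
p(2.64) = -42.60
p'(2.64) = -2.08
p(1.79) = -36.98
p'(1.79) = -10.40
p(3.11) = -42.11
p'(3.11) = 4.38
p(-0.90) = -2.27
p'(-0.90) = -8.17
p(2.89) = -42.72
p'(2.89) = 1.19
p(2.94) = -42.64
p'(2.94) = 1.89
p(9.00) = 451.00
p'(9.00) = 197.75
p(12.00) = 1298.50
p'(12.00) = 376.25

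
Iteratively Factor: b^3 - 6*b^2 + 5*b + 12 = (b + 1)*(b^2 - 7*b + 12) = (b - 3)*(b + 1)*(b - 4)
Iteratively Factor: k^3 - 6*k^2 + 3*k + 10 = (k - 2)*(k^2 - 4*k - 5) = (k - 5)*(k - 2)*(k + 1)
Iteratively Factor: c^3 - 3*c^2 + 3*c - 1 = (c - 1)*(c^2 - 2*c + 1) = (c - 1)^2*(c - 1)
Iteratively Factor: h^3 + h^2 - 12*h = (h + 4)*(h^2 - 3*h) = h*(h + 4)*(h - 3)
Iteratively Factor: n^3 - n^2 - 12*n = (n - 4)*(n^2 + 3*n) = n*(n - 4)*(n + 3)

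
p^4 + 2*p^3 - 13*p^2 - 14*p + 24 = (p - 3)*(p - 1)*(p + 2)*(p + 4)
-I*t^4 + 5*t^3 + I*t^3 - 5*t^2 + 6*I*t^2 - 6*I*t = t*(t + 2*I)*(t + 3*I)*(-I*t + I)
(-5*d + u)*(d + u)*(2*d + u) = -10*d^3 - 13*d^2*u - 2*d*u^2 + u^3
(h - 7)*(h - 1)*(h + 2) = h^3 - 6*h^2 - 9*h + 14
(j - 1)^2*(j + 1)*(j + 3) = j^4 + 2*j^3 - 4*j^2 - 2*j + 3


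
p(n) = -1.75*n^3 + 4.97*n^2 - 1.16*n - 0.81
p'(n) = -5.25*n^2 + 9.94*n - 1.16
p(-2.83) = 81.94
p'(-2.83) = -71.34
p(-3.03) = 97.02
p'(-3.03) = -79.48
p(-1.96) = 33.73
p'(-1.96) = -40.81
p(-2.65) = 69.73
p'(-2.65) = -64.37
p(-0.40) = 0.56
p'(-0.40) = -5.98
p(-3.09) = 101.86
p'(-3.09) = -82.00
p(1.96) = 2.83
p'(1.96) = -1.85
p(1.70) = 2.98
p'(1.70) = 0.57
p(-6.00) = 563.07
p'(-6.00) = -249.80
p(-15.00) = 7041.09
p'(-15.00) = -1331.51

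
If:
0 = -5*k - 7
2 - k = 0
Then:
No Solution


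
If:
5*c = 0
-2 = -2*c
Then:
No Solution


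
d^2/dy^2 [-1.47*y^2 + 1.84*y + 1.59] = -2.94000000000000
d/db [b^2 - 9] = 2*b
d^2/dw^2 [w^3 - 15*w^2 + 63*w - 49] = 6*w - 30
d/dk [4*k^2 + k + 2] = 8*k + 1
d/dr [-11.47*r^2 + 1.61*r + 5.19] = 1.61 - 22.94*r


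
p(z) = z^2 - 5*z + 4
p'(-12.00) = -29.00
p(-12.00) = 208.00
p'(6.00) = 7.00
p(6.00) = 10.00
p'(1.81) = -1.38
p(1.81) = -1.77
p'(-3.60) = -12.20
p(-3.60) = 34.96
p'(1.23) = -2.54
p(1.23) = -0.64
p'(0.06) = -4.88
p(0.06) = 3.70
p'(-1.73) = -8.46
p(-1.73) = 15.64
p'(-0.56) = -6.12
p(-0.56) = 7.11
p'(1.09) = -2.82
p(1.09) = -0.26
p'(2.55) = 0.10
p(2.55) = -2.25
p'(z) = 2*z - 5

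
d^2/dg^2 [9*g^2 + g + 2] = 18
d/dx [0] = 0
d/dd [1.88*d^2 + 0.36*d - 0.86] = 3.76*d + 0.36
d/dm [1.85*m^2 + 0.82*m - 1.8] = 3.7*m + 0.82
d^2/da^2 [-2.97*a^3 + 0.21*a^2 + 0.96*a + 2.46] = 0.42 - 17.82*a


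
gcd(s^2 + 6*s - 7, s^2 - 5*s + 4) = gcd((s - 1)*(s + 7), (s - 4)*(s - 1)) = s - 1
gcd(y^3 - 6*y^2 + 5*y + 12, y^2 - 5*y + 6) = y - 3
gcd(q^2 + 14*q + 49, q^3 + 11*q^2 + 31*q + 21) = q + 7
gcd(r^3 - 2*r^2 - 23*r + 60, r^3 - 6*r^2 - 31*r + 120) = r^2 + 2*r - 15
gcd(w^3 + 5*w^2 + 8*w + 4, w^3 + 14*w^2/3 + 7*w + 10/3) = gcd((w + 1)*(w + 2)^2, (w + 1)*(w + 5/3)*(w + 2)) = w^2 + 3*w + 2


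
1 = 1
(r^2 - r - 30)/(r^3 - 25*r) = (r - 6)/(r*(r - 5))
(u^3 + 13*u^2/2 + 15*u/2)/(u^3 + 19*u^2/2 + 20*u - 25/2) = u*(2*u + 3)/(2*u^2 + 9*u - 5)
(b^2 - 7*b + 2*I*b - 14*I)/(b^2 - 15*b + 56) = (b + 2*I)/(b - 8)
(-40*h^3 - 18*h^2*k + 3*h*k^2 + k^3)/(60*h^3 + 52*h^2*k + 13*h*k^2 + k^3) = (-4*h + k)/(6*h + k)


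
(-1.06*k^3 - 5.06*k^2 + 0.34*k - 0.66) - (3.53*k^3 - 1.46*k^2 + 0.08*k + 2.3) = -4.59*k^3 - 3.6*k^2 + 0.26*k - 2.96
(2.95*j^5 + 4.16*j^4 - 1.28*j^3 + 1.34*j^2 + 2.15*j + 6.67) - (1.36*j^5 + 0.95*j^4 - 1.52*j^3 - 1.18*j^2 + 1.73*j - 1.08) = 1.59*j^5 + 3.21*j^4 + 0.24*j^3 + 2.52*j^2 + 0.42*j + 7.75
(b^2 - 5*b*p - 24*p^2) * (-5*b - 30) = -5*b^3 + 25*b^2*p - 30*b^2 + 120*b*p^2 + 150*b*p + 720*p^2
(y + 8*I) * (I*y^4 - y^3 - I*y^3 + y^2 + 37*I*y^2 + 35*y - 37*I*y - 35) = I*y^5 - 9*y^4 - I*y^4 + 9*y^3 + 29*I*y^3 - 261*y^2 - 29*I*y^2 + 261*y + 280*I*y - 280*I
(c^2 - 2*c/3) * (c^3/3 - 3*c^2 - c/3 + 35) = c^5/3 - 29*c^4/9 + 5*c^3/3 + 317*c^2/9 - 70*c/3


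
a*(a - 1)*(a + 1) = a^3 - a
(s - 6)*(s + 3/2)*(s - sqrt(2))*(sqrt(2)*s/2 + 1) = sqrt(2)*s^4/2 - 9*sqrt(2)*s^3/4 - 11*sqrt(2)*s^2/2 + 9*sqrt(2)*s/2 + 9*sqrt(2)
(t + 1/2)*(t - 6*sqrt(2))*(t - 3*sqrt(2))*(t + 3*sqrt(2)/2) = t^4 - 15*sqrt(2)*t^3/2 + t^3/2 - 15*sqrt(2)*t^2/4 + 9*t^2 + 9*t/2 + 54*sqrt(2)*t + 27*sqrt(2)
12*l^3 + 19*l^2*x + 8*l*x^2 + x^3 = (l + x)*(3*l + x)*(4*l + x)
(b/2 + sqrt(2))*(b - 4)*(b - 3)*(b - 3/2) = b^4/2 - 17*b^3/4 + sqrt(2)*b^3 - 17*sqrt(2)*b^2/2 + 45*b^2/4 - 9*b + 45*sqrt(2)*b/2 - 18*sqrt(2)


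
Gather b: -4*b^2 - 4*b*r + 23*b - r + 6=-4*b^2 + b*(23 - 4*r) - r + 6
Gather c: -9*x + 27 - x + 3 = 30 - 10*x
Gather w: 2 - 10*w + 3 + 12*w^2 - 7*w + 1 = 12*w^2 - 17*w + 6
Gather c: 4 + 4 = 8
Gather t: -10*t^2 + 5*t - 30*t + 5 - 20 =-10*t^2 - 25*t - 15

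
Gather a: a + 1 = a + 1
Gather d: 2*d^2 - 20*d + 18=2*d^2 - 20*d + 18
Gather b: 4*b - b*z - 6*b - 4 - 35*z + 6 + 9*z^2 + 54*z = b*(-z - 2) + 9*z^2 + 19*z + 2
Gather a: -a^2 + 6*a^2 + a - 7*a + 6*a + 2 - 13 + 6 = 5*a^2 - 5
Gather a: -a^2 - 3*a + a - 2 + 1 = -a^2 - 2*a - 1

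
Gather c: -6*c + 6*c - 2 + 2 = 0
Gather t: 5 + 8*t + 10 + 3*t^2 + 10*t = 3*t^2 + 18*t + 15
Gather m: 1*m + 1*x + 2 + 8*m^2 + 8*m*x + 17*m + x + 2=8*m^2 + m*(8*x + 18) + 2*x + 4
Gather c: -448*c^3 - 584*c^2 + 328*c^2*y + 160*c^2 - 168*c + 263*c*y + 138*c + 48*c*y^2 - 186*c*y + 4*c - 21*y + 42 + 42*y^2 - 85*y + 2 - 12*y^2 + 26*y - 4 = -448*c^3 + c^2*(328*y - 424) + c*(48*y^2 + 77*y - 26) + 30*y^2 - 80*y + 40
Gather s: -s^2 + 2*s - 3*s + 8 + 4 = -s^2 - s + 12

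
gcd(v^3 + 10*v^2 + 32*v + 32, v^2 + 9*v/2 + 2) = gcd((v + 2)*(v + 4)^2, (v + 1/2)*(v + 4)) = v + 4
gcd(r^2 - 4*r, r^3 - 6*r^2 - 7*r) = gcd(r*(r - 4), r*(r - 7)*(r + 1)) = r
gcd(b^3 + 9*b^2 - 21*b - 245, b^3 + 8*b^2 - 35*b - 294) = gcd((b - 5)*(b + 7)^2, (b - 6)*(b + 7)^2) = b^2 + 14*b + 49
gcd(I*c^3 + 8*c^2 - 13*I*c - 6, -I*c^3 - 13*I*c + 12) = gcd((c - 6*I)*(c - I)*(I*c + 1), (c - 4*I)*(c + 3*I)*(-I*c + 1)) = 1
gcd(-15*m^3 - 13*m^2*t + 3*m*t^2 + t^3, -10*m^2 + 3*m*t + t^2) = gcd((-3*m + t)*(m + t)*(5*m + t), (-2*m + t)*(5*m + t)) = 5*m + t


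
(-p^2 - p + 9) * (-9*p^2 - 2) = 9*p^4 + 9*p^3 - 79*p^2 + 2*p - 18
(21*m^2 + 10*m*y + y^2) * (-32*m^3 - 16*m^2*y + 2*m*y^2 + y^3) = -672*m^5 - 656*m^4*y - 150*m^3*y^2 + 25*m^2*y^3 + 12*m*y^4 + y^5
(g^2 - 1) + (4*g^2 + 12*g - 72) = 5*g^2 + 12*g - 73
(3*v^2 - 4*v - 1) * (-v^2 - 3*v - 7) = -3*v^4 - 5*v^3 - 8*v^2 + 31*v + 7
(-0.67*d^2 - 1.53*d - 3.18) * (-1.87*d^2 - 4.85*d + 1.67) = 1.2529*d^4 + 6.1106*d^3 + 12.2482*d^2 + 12.8679*d - 5.3106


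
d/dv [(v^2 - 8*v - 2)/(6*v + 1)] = 2*(3*v^2 + v + 2)/(36*v^2 + 12*v + 1)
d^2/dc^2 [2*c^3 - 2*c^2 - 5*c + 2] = 12*c - 4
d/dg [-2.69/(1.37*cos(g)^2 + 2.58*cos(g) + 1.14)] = -(7.3706*cos(g) + 6.9402)*sin(g)/(1.37*cos(g)^2 + 2.58*cos(g) + 1.14)^2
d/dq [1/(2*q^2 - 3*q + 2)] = (3 - 4*q)/(2*q^2 - 3*q + 2)^2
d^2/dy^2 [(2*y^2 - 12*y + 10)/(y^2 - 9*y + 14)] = 12*(y^3 - 9*y^2 + 39*y - 75)/(y^6 - 27*y^5 + 285*y^4 - 1485*y^3 + 3990*y^2 - 5292*y + 2744)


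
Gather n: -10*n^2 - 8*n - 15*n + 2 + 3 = -10*n^2 - 23*n + 5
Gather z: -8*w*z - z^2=-8*w*z - z^2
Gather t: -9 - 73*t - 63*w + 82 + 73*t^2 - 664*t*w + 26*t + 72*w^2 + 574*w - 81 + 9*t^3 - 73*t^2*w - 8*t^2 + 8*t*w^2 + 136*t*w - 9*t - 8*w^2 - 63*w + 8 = 9*t^3 + t^2*(65 - 73*w) + t*(8*w^2 - 528*w - 56) + 64*w^2 + 448*w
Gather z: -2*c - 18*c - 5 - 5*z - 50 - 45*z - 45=-20*c - 50*z - 100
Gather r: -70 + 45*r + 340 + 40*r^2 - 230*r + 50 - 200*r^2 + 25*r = -160*r^2 - 160*r + 320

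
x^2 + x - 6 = (x - 2)*(x + 3)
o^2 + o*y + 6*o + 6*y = (o + 6)*(o + y)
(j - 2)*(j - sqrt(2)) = j^2 - 2*j - sqrt(2)*j + 2*sqrt(2)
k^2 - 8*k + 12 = (k - 6)*(k - 2)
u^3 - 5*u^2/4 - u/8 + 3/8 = (u - 1)*(u - 3/4)*(u + 1/2)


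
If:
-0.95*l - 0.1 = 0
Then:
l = -0.11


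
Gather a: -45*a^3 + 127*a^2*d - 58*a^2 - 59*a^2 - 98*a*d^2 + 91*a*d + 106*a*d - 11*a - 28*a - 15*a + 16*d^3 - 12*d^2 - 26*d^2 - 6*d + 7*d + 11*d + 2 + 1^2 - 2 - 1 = -45*a^3 + a^2*(127*d - 117) + a*(-98*d^2 + 197*d - 54) + 16*d^3 - 38*d^2 + 12*d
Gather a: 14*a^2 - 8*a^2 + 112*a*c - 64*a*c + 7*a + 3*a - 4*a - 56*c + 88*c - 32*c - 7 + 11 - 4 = 6*a^2 + a*(48*c + 6)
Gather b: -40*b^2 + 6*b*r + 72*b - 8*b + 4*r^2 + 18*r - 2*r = -40*b^2 + b*(6*r + 64) + 4*r^2 + 16*r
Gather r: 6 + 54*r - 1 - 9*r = 45*r + 5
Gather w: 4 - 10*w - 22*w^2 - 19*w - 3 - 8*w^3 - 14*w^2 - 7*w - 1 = -8*w^3 - 36*w^2 - 36*w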